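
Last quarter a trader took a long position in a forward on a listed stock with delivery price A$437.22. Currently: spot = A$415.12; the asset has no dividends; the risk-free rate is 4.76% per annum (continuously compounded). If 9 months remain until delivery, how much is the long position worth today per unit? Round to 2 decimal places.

-A$6.77

Current fair forward for the remaining 9 months: F = S·e^(r·T), r = 0.0476
F = 415.12 · e^(0.0476 × 9/12) = 415.12 × 1.036345 = 430.2075
Value of long forward = (F − K)·e^(−rT) = (430.2075 − 437.22) · e^(−0.0476·9/12)
= -7.0125 × 0.964930 = -6.77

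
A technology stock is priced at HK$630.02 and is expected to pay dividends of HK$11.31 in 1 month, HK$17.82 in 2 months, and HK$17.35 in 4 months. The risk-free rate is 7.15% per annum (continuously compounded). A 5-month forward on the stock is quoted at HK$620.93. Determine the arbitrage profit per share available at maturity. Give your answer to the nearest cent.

HK$19.04 per share

PV(dividends) I = 11.31·e^(−0.0715·1/12) + 17.82·e^(−0.0715·2/12) + 17.35·e^(−0.0715·4/12) = 45.7931
Fair forward F* = (S − I)·e^(rT) = (630.02 − 45.7931)·e^0.029792 = 584.2269 × 1.030240 = 601.8939
Market HK$620.93 > fair 601.8939: forward overpriced → cash-and-carry (borrow at r, buy the stock and collect the dividends, short the forward).
Profit at T = |F_mkt − F*| = |620.93 − 601.8939| = HK$19.04 per share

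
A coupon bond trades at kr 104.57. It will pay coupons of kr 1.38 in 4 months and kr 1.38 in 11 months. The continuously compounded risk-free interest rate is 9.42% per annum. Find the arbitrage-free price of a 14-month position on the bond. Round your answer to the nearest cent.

kr 113.81

PV(coupons) I = 1.38·e^(−0.0942·4/12) + 1.38·e^(−0.0942·11/12)
I = 1.3373 + 1.2658 = 2.6031
F = (S − I)·e^(rT) = (104.57 − 2.6031) · e^(0.0942·14/12)
= 101.9669 · e^0.109900 = 101.9669 × 1.116166 = kr 113.81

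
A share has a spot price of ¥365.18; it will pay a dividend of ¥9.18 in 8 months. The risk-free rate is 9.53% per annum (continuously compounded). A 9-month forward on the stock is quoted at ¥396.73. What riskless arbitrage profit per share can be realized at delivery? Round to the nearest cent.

PV(dividends) I = 9.18·e^(−0.0953·8/12) = 8.6149
Fair forward F* = (S − I)·e^(rT) = (365.18 − 8.6149)·e^0.071475 = 356.5651 × 1.074091 = 382.9834
Market ¥396.73 > fair 382.9834: forward overpriced → cash-and-carry (borrow at r, buy the stock and collect the dividends, short the forward).
Profit at T = |F_mkt − F*| = |396.73 − 382.9834| = ¥13.75 per share

¥13.75 per share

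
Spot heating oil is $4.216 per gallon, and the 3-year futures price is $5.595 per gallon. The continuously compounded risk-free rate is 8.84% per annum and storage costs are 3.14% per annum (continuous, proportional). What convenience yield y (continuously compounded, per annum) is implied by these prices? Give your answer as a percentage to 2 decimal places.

2.55%

F = S·e^((r+u−y)T) ⇒ (r+u−y) = ln(F/S)/T
ln(5.595/4.216) = 0.282987; /T ⇒ 0.094329
y = r + u − ln(F/S)/T = 0.0884 + 0.0314 − 0.094329 = 0.025471
y = 2.55%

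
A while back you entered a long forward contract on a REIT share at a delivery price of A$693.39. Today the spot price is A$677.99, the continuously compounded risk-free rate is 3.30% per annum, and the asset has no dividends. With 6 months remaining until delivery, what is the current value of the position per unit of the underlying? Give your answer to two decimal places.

-A$4.05

Current fair forward for the remaining 6 months: F = S·e^(r·T), r = 0.0330
F = 677.99 · e^(0.0330 × 6/12) = 677.99 × 1.016637 = 689.2697
Value of long forward = (F − K)·e^(−rT) = (689.2697 − 693.39) · e^(−0.0330·6/12)
= -4.1203 × 0.983635 = -4.05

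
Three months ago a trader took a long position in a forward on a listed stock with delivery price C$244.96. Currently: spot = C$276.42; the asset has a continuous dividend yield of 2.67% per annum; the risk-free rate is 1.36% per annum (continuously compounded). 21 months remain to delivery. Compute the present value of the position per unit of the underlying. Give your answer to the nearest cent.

C$24.60

Current fair forward for the remaining 21 months: F = S·e^((r − q)·T), (r − q) = 0.0136 − 0.0267 = -0.0131
F = 276.42 · e^(-0.0131 × 21/12) = 276.42 × 0.977336 = 270.1552
Value of long forward = (F − K)·e^(−rT) = (270.1552 − 244.96) · e^(−0.0136·21/12)
= 25.1952 × 0.976481 = 24.60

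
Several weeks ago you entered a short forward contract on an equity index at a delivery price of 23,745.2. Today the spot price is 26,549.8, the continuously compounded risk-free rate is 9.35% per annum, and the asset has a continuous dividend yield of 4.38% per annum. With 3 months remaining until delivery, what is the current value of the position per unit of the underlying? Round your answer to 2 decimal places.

-3064.07

Current fair forward for the remaining 3 months: F = S·e^((r − q)·T), (r − q) = 0.0935 − 0.0438 = 0.0497
F = 26549.8 · e^(0.0497 × 3/12) = 26549.8 × 1.01250251 = 26881.7391
Value of long forward = (F − K)·e^(−rT) = (26881.7391 − 23745.2) · e^(−0.0935·3/12)
= 3136.5391 × 0.97689608 = 3064.07
Short position value = −(long value) = -3064.07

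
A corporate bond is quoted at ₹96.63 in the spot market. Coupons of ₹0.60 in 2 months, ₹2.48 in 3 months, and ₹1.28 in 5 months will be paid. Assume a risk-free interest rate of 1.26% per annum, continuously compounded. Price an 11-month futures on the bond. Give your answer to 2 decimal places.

PV(coupons) I = 0.60·e^(−0.0126·2/12) + 2.48·e^(−0.0126·3/12) + 1.28·e^(−0.0126·5/12)
I = 0.5987 + 2.4722 + 1.2733 = 4.3442
F = (S − I)·e^(rT) = (96.63 − 4.3442) · e^(0.0126·11/12)
= 92.2858 · e^0.011550 = 92.2858 × 1.011617 = ₹93.36

₹93.36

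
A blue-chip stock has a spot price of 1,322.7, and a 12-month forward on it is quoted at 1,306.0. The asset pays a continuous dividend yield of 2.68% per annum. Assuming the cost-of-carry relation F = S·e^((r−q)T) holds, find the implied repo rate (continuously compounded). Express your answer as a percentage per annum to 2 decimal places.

1.41%

From F = S·e^((r−q)T): (r − q) = ln(F/S)/T
ln(1306.0/1322.7) = ln(0.987374) = -0.012706
(r − q) = -0.012706 / (12/12) = -0.012706
r = ln(F/S)/T + q = -0.012706 + 0.0268 = 0.014094
r = 1.41%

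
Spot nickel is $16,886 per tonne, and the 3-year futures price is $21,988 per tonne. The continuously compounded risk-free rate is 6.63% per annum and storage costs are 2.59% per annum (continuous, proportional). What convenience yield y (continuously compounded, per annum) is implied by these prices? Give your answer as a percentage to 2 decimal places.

0.42%

F = S·e^((r+u−y)T) ⇒ (r+u−y) = ln(F/S)/T
ln(21988/16886) = 0.264012; /T ⇒ 0.088004
y = r + u − ln(F/S)/T = 0.0663 + 0.0259 − 0.088004 = 0.004196
y = 0.42%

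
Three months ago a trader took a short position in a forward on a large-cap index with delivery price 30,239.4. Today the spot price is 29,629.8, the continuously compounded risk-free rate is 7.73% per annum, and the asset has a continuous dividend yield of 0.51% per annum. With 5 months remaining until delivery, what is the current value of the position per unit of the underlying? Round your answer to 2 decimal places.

Current fair forward for the remaining 5 months: F = S·e^((r − q)·T), (r − q) = 0.0773 − 0.0051 = 0.0722
F = 29629.8 · e^(0.0722 × 5/12) = 29629.8 × 1.03054041 = 30534.7062
Value of long forward = (F − K)·e^(−rT) = (30534.7062 − 30239.4) · e^(−0.0773·5/12)
= 295.3062 × 0.96830483 = 285.95
Short position value = −(long value) = -285.95

-285.95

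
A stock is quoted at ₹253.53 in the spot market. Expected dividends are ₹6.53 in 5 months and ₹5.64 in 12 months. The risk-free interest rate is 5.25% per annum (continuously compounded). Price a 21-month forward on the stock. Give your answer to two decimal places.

₹265.06

PV(dividends) I = 6.53·e^(−0.0525·5/12) + 5.64·e^(−0.0525·12/12)
I = 6.3887 + 5.3515 = 11.7402
F = (S − I)·e^(rT) = (253.53 − 11.7402) · e^(0.0525·21/12)
= 241.7898 · e^0.091875 = 241.7898 × 1.096228 = ₹265.06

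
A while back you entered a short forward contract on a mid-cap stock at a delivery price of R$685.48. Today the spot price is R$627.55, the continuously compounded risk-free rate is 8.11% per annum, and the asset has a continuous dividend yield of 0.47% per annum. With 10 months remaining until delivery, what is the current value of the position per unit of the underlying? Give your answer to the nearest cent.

R$15.59

Current fair forward for the remaining 10 months: F = S·e^((r − q)·T), (r − q) = 0.0811 − 0.0047 = 0.0764
F = 627.55 · e^(0.0764 × 10/12) = 627.55 × 1.065737 = 668.8033
Value of long forward = (F − K)·e^(−rT) = (668.8033 − 685.48) · e^(−0.0811·10/12)
= -16.6767 × 0.934650 = -15.59
Short position value = −(long value) = R$15.59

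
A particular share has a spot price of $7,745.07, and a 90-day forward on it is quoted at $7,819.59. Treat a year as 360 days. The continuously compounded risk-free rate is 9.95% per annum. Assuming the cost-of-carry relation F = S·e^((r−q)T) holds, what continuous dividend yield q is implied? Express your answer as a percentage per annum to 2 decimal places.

From F = S·e^((r−q)T): (r − q) = ln(F/S)/T
ln(7819.59/7745.07) = ln(1.009622) = 0.009576
(r − q) = 0.009576 / (90/360) = 0.038304
q = r − ln(F/S)/T = 0.0995 − 0.038304 = 0.061196
q = 6.12%

6.12%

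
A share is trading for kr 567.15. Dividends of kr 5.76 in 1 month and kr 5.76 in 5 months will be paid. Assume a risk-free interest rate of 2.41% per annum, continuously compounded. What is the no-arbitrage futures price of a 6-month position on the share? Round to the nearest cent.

kr 562.44

PV(dividends) I = 5.76·e^(−0.0241·1/12) + 5.76·e^(−0.0241·5/12)
I = 5.7484 + 5.7024 = 11.4508
F = (S − I)·e^(rT) = (567.15 − 11.4508) · e^(0.0241·6/12)
= 555.6992 · e^0.012050 = 555.6992 × 1.012123 = kr 562.44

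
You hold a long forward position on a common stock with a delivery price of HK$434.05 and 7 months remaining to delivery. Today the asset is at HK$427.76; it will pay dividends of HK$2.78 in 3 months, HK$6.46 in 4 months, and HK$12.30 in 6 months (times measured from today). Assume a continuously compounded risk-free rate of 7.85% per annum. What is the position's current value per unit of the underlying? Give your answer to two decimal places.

-HK$7.71

PV(remaining dividends) I = 2.78·e^(−0.0785·3/12) + 6.46·e^(−0.0785·4/12) + 12.30·e^(−0.0785·6/12) = 20.8457
Current forward F = (S − I)·e^(rT) = (427.76 − 20.8457)·e^(0.0785·7/12) = 406.9143 × 1.046856 = 425.9807
Value (long) = (F − K)·e^(−rT) = (425.9807 − 434.05) × 0.955241 = -7.7081
Value = -HK$7.71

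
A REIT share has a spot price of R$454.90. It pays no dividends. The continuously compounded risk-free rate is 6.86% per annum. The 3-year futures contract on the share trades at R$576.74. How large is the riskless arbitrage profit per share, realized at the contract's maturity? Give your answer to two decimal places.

Fair futures: F* = S·e^(carry·T), with carry = r = 0.0686
F* = 454.90 · e^(0.0686 × 3) = 454.90 · e^0.205800 = 454.90 × 1.228507 = R$558.8478
Market R$576.74 > fair R$558.8478: forward overpriced → cash-and-carry (buy spot, short the forward).
At maturity, profit = |F_mkt − F*| = |576.74 − 558.8478| = R$17.89 per share

R$17.89 per share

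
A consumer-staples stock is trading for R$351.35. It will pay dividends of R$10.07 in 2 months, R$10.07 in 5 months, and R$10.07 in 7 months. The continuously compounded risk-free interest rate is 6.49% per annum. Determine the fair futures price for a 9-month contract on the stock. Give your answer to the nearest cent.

PV(dividends) I = 10.07·e^(−0.0649·2/12) + 10.07·e^(−0.0649·5/12) + 10.07·e^(−0.0649·7/12)
I = 9.9617 + 9.8013 + 9.6959 = 29.4589
F = (S − I)·e^(rT) = (351.35 − 29.4589) · e^(0.0649·9/12)
= 321.8911 · e^0.048675 = 321.8911 × 1.049879 = R$337.95

R$337.95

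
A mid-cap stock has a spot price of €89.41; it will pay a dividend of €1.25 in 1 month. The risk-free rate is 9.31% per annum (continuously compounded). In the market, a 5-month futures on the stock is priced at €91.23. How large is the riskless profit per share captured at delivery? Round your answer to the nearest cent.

PV(dividends) I = 1.25·e^(−0.0931·1/12) = 1.2403
Fair futures F* = (S − I)·e^(rT) = (89.41 − 1.2403)·e^0.038792 = 88.1697 × 1.039554 = 91.6572
Market €91.23 < fair 91.6572: forward underpriced → reverse cash-and-carry (short the stock, invest proceeds at r, pay the dividends, go long the forward).
Profit at T = |F_mkt − F*| = |91.23 − 91.6572| = €0.43 per share

€0.43 per share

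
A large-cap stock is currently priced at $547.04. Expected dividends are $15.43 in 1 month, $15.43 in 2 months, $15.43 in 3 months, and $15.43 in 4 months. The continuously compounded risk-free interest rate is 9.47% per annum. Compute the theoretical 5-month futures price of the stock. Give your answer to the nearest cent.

$506.10

PV(dividends) I = 15.43·e^(−0.0947·1/12) + 15.43·e^(−0.0947·2/12) + 15.43·e^(−0.0947·3/12) + 15.43·e^(−0.0947·4/12)
I = 15.3087 + 15.1884 + 15.0690 + 14.9505 = 60.5166
F = (S − I)·e^(rT) = (547.04 − 60.5166) · e^(0.0947·5/12)
= 486.5234 · e^0.039458 = 486.5234 × 1.040247 = $506.10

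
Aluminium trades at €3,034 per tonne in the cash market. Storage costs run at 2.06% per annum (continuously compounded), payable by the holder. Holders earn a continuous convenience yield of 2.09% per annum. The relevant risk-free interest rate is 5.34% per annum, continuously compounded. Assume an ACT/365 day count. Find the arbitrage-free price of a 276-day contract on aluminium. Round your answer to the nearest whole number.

Net carry = r + u − y = 0.0534 + 0.0206 − 0.0209 = 0.0531
F = S·e^((r+u−y)T) = 3034 · e^(0.0531 × 276/365) = 3034 · e^0.040152
= 3034 × 1.040969 = €3,158 per tonne

€3,158 per tonne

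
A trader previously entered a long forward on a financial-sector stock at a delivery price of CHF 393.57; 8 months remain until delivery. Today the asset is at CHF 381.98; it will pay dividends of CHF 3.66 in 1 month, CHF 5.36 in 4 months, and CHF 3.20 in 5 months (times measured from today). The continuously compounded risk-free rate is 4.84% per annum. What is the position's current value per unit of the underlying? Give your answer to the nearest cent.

-CHF 11.15

PV(remaining dividends) I = 3.66·e^(−0.0484·1/12) + 5.36·e^(−0.0484·4/12) + 3.20·e^(−0.0484·5/12) = 12.0556
Current forward F = (S − I)·e^(rT) = (381.98 − 12.0556)·e^(0.0484·8/12) = 369.9244 × 1.032793 = 382.0553
Value (long) = (F − K)·e^(−rT) = (382.0553 − 393.57) × 0.968248 = -11.1491
Value = -CHF 11.15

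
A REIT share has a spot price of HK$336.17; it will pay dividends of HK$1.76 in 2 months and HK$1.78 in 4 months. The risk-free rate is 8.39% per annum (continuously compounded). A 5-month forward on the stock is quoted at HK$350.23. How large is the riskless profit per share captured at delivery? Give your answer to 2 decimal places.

HK$5.69 per share

PV(dividends) I = 1.76·e^(−0.0839·2/12) + 1.78·e^(−0.0839·4/12) = 3.4665
Fair forward F* = (S − I)·e^(rT) = (336.17 − 3.4665)·e^0.034958 = 332.7035 × 1.035576 = 344.5398
Market HK$350.23 > fair 344.5398: forward overpriced → cash-and-carry (borrow at r, buy the stock and collect the dividends, short the forward).
Profit at T = |F_mkt − F*| = |350.23 − 344.5398| = HK$5.69 per share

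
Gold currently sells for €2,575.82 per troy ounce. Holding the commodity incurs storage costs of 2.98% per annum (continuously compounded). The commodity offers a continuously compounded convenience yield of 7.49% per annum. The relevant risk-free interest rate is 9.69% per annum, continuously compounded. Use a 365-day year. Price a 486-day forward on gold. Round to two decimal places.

€2,759.75 per troy ounce

Net carry = r + u − y = 0.0969 + 0.0298 − 0.0749 = 0.0518
F = S·e^((r+u−y)T) = 2575.82 · e^(0.0518 × 486/365) = 2575.82 · e^0.06897205
= 2575.82 × 1.07140626 = €2,759.75 per troy ounce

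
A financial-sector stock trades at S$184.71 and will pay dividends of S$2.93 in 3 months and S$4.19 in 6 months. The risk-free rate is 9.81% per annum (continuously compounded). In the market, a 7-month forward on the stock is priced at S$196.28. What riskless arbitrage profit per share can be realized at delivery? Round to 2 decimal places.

S$7.94 per share

PV(dividends) I = 2.93·e^(−0.0981·3/12) + 4.19·e^(−0.0981·6/12) = 6.8485
Fair forward F* = (S − I)·e^(rT) = (184.71 − 6.8485)·e^0.057225 = 177.8615 × 1.058894 = 188.3365
Market S$196.28 > fair 188.3365: forward overpriced → cash-and-carry (borrow at r, buy the stock and collect the dividends, short the forward).
Profit at T = |F_mkt − F*| = |196.28 − 188.3365| = S$7.94 per share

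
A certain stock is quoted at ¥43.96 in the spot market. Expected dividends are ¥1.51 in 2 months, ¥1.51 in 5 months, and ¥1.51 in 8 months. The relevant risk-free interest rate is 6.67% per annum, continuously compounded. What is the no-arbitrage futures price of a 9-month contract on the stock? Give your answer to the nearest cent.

¥41.58

PV(dividends) I = 1.51·e^(−0.0667·2/12) + 1.51·e^(−0.0667·5/12) + 1.51·e^(−0.0667·8/12)
I = 1.4933 + 1.4686 + 1.4443 = 4.4062
F = (S − I)·e^(rT) = (43.96 − 4.4062) · e^(0.0667·9/12)
= 39.5538 · e^0.050025 = 39.5538 × 1.051297 = ¥41.58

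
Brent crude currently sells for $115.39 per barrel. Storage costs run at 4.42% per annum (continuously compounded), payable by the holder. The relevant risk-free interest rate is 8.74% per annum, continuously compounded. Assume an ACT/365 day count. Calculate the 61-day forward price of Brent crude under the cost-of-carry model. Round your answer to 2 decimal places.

Net carry = r + u − y = 0.0874 + 0.0442 − 0.0000 = 0.1316
F = S·e^((r+u−y)T) = 115.39 · e^(0.1316 × 61/365) = 115.39 · e^0.021993
= 115.39 × 1.022237 = $117.96 per barrel

$117.96 per barrel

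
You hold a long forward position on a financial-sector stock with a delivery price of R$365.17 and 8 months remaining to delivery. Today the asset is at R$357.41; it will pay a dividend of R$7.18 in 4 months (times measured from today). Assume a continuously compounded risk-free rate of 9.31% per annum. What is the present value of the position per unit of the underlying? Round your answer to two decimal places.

PV(remaining dividends) I = 7.18·e^(−0.0931·4/12) = 6.9606
Current forward F = (S − I)·e^(rT) = (357.41 − 6.9606)·e^(0.0931·8/12) = 350.4494 × 1.064033 = 372.8897
Value (long) = (F − K)·e^(−rT) = (372.8897 − 365.17) × 0.939820 = 7.2551
Value = R$7.26

R$7.26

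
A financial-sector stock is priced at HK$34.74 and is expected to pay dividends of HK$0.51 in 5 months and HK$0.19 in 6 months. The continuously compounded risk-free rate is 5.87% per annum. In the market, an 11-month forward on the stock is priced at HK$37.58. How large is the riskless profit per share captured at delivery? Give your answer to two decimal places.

HK$1.64 per share

PV(dividends) I = 0.51·e^(−0.0587·5/12) + 0.19·e^(−0.0587·6/12) = 0.6822
Fair forward F* = (S − I)·e^(rT) = (34.74 − 0.6822)·e^0.053808 = 34.0578 × 1.055282 = 35.9406
Market HK$37.58 > fair 35.9406: forward overpriced → cash-and-carry (borrow at r, buy the stock and collect the dividends, short the forward).
Profit at T = |F_mkt − F*| = |37.58 − 35.9406| = HK$1.64 per share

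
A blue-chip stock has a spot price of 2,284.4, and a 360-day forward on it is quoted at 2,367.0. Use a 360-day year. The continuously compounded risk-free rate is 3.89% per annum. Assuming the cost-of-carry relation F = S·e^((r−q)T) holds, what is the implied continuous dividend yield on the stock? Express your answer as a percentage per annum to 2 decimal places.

From F = S·e^((r−q)T): (r − q) = ln(F/S)/T
ln(2367.0/2284.4) = ln(1.036158) = 0.035520
(r − q) = 0.035520 / (360/360) = 0.035520
q = r − ln(F/S)/T = 0.0389 − 0.035520 = 0.003380
q = 0.34%

0.34%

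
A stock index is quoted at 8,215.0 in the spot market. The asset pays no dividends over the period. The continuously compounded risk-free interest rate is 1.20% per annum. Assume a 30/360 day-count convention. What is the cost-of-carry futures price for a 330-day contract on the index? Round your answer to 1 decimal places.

8,305.9

F = S·e^(rT) = 8215.0 · e^(0.0120 × 330/360)
= 8215.0 · e^0.011000 = 8215.0 × 1.011061
F = 8,305.9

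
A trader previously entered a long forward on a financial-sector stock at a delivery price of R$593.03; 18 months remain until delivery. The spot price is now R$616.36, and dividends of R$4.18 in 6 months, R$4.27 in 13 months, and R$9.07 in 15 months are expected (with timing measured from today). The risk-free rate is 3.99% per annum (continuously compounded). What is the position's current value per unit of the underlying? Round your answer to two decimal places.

PV(remaining dividends) I = 4.18·e^(−0.0399·6/12) + 4.27·e^(−0.0399·13/12) + 9.07·e^(−0.0399·15/12) = 16.8155
Current forward F = (S − I)·e^(rT) = (616.36 − 16.8155)·e^(0.0399·18/12) = 599.5445 × 1.061677 = 636.5226
Value (long) = (F − K)·e^(−rT) = (636.5226 − 593.03) × 0.941906 = 40.9659
Value = R$40.97

R$40.97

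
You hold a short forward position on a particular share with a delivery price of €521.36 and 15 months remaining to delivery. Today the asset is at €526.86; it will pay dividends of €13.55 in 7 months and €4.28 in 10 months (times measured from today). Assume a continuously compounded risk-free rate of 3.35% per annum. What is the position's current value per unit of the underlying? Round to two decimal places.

-€9.43

PV(remaining dividends) I = 13.55·e^(−0.0335·7/12) + 4.28·e^(−0.0335·10/12) = 17.4499
Current forward F = (S − I)·e^(rT) = (526.86 − 17.4499)·e^(0.0335·15/12) = 509.4101 × 1.042764 = 531.1945
Value (long) = (F − K)·e^(−rT) = (531.1945 − 521.36) × 0.958990 = 9.4312
Short position value = −(long value) = -€9.43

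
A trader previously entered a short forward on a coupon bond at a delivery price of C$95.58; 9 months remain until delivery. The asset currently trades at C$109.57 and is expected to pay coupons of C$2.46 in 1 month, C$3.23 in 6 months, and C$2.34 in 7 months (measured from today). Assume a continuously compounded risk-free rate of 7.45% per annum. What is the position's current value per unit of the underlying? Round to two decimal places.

PV(remaining coupons) I = 2.46·e^(−0.0745·1/12) + 3.23·e^(−0.0745·6/12) + 2.34·e^(−0.0745·7/12) = 7.7972
Current forward F = (S − I)·e^(rT) = (109.57 − 7.7972)·e^(0.0745·9/12) = 101.7728 × 1.057465 = 107.6212
Value (long) = (F − K)·e^(−rT) = (107.6212 − 95.58) × 0.945657 = 11.3868
Short position value = −(long value) = -C$11.39

-C$11.39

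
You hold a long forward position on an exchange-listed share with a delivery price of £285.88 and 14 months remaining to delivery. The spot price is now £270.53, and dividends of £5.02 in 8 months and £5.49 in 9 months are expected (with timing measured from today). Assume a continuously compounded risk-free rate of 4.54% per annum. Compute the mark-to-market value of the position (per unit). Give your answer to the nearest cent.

-£10.78

PV(remaining dividends) I = 5.02·e^(−0.0454·8/12) + 5.49·e^(−0.0454·9/12) = 10.1765
Current forward F = (S − I)·e^(rT) = (270.53 − 10.1765)·e^(0.0454·14/12) = 260.3535 × 1.054394 = 274.5152
Value (long) = (F − K)·e^(−rT) = (274.5152 − 285.88) × 0.948412 = -10.7785
Value = -£10.78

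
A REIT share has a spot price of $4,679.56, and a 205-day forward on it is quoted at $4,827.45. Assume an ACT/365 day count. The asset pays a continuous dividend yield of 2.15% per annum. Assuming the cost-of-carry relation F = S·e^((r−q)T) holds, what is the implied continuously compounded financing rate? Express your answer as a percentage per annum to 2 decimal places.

7.69%

From F = S·e^((r−q)T): (r − q) = ln(F/S)/T
ln(4827.45/4679.56) = ln(1.031603) = 0.031114
(r − q) = 0.031114 / (205/365) = 0.055398
r = ln(F/S)/T + q = 0.055398 + 0.0215 = 0.076898
r = 7.69%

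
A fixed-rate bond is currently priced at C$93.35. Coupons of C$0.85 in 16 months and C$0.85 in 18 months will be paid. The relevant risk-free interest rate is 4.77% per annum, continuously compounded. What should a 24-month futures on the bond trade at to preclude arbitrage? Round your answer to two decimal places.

C$100.95

PV(coupons) I = 0.85·e^(−0.0477·16/12) + 0.85·e^(−0.0477·18/12)
I = 0.7976 + 0.7913 = 1.5889
F = (S − I)·e^(rT) = (93.35 − 1.5889) · e^(0.0477·24/12)
= 91.7611 · e^0.095400 = 91.7611 × 1.100099 = C$100.95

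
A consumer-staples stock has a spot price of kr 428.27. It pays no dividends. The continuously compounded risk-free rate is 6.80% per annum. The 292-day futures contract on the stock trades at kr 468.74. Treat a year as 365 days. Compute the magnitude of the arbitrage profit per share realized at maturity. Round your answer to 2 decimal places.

kr 16.53 per share

Fair futures: F* = S·e^(carry·T), with carry = r = 0.0680
F* = 428.27 · e^(0.0680 × 292/365) = 428.27 · e^0.054400 = 428.27 × 1.055907 = kr 452.2133
Market kr 468.74 > fair kr 452.2133: forward overpriced → cash-and-carry (buy spot, short the forward).
At maturity, profit = |F_mkt − F*| = |468.74 − 452.2133| = kr 16.53 per share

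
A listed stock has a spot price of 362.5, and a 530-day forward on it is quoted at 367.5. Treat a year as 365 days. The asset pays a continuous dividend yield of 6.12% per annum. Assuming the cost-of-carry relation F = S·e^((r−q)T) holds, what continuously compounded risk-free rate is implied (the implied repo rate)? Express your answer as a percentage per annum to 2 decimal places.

7.06%

From F = S·e^((r−q)T): (r − q) = ln(F/S)/T
ln(367.5/362.5) = ln(1.013793) = 0.013699
(r − q) = 0.013699 / (530/365) = 0.009434
r = ln(F/S)/T + q = 0.009434 + 0.0612 = 0.070634
r = 7.06%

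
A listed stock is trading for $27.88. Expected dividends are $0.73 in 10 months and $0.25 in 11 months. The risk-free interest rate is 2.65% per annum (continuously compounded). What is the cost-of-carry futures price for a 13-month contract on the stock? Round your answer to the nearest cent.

PV(dividends) I = 0.73·e^(−0.0265·10/12) + 0.25·e^(−0.0265·11/12)
I = 0.7141 + 0.2440 = 0.9581
F = (S − I)·e^(rT) = (27.88 − 0.9581) · e^(0.0265·13/12)
= 26.9219 · e^0.028708 = 26.9219 × 1.029124 = $27.71

$27.71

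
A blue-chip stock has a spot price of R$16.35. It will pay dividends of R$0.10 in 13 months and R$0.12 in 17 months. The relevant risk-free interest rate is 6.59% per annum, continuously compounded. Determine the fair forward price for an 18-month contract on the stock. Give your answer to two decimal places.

PV(dividends) I = 0.10·e^(−0.0659·13/12) + 0.12·e^(−0.0659·17/12)
I = 0.0931 + 0.1093 = 0.2024
F = (S − I)·e^(rT) = (16.35 − 0.2024) · e^(0.0659·18/12)
= 16.1476 · e^0.098850 = 16.1476 × 1.103901 = R$17.83

R$17.83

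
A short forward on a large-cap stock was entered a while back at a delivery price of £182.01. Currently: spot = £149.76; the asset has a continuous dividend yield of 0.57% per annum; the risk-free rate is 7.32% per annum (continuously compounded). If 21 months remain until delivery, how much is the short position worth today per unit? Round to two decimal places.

£11.85

Current fair forward for the remaining 21 months: F = S·e^((r − q)·T), (r − q) = 0.0732 − 0.0057 = 0.0675
F = 149.76 · e^(0.0675 × 21/12) = 149.76 × 1.125385 = 168.5377
Value of long forward = (F − K)·e^(−rT) = (168.5377 − 182.01) · e^(−0.0732·21/12)
= -13.4723 × 0.879765 = -11.85
Short position value = −(long value) = £11.85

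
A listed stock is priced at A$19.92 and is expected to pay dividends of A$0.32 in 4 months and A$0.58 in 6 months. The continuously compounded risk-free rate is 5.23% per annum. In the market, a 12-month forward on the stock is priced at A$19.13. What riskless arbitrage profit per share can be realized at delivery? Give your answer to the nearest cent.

A$0.93 per share

PV(dividends) I = 0.32·e^(−0.0523·4/12) + 0.58·e^(−0.0523·6/12) = 0.8795
Fair forward F* = (S − I)·e^(rT) = (19.92 − 0.8795)·e^0.052300 = 19.0405 × 1.053692 = 20.0628
Market A$19.13 < fair 20.0628: forward underpriced → reverse cash-and-carry (short the stock, invest proceeds at r, pay the dividends, go long the forward).
Profit at T = |F_mkt − F*| = |19.13 − 20.0628| = A$0.93 per share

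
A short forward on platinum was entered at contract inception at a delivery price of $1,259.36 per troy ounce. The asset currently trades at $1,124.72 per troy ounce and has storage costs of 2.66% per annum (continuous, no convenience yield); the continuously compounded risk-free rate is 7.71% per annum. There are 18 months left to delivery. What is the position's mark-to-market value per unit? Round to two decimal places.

Current fair forward for the remaining 18 months: F = S·e^((r + u)·T), (r + u) = 0.0771 + 0.0266 = 0.1037
F = 1124.72 · e^(0.1037 × 18/12) = 1124.72 × 1.16830035 = 1314.0108
Value of long forward = (F − K)·e^(−rT) = (1314.0108 − 1259.36) · e^(−0.0771·18/12)
= 54.6508 × 0.89078694 = 48.68
Short position value = −(long value) = -$48.68

-$48.68 per troy ounce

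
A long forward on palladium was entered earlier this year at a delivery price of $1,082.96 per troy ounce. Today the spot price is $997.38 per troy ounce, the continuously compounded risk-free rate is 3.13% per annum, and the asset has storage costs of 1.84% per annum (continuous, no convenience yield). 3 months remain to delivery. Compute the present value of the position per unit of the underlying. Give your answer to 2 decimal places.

-$72.54 per troy ounce

Current fair forward for the remaining 3 months: F = S·e^((r + u)·T), (r + u) = 0.0313 + 0.0184 = 0.0497
F = 997.38 · e^(0.0497 × 3/12) = 997.38 × 1.012503 = 1009.8502
Value of long forward = (F − K)·e^(−rT) = (1009.8502 − 1082.96) · e^(−0.0313·3/12)
= -73.1098 × 0.992206 = -72.54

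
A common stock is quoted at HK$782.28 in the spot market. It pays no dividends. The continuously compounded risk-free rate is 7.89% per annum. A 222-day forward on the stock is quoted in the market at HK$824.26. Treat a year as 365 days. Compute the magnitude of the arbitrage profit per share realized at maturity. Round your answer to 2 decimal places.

HK$3.52 per share

Fair forward: F* = S·e^(carry·T), with carry = r = 0.0789
F* = 782.28 · e^(0.0789 × 222/365) = 782.28 · e^0.047988 = 782.28 × 1.049158 = HK$820.7353
Market HK$824.26 > fair HK$820.7353: forward overpriced → cash-and-carry (buy spot, short the forward).
At maturity, profit = |F_mkt − F*| = |824.26 − 820.7353| = HK$3.52 per share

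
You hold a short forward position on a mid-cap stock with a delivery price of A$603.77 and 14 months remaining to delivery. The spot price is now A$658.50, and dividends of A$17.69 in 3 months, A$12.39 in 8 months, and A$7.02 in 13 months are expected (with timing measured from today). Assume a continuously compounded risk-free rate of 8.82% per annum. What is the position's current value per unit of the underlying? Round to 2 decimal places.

PV(remaining dividends) I = 17.69·e^(−0.0882·3/12) + 12.39·e^(−0.0882·8/12) + 7.02·e^(−0.0882·13/12) = 35.3670
Current forward F = (S − I)·e^(rT) = (658.50 − 35.3670)·e^(0.0882·14/12) = 623.1330 × 1.108381 = 690.6688
Value (long) = (F − K)·e^(−rT) = (690.6688 − 603.77) × 0.902217 = 78.4016
Short position value = −(long value) = -A$78.40

-A$78.40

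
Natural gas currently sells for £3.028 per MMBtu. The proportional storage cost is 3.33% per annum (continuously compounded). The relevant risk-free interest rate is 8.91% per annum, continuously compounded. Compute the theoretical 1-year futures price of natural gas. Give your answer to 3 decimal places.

£3.422 per MMBtu

Net carry = r + u − y = 0.0891 + 0.0333 − 0.0000 = 0.1224
F = S·e^((r+u−y)T) = 3.028 · e^(0.1224 × 1) = 3.028 · e^0.122400
= 3.028 × 1.130206 = £3.422 per MMBtu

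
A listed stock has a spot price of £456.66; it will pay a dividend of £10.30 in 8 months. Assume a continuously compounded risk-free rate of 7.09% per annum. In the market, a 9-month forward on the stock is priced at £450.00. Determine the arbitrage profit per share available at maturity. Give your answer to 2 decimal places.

£21.24 per share

PV(dividends) I = 10.30·e^(−0.0709·8/12) = 9.8245
Fair forward F* = (S − I)·e^(rT) = (456.66 − 9.8245)·e^0.053175 = 446.8355 × 1.054614 = 471.2390
Market £450.00 < fair 471.2390: forward underpriced → reverse cash-and-carry (short the stock, invest proceeds at r, pay the dividends, go long the forward).
Profit at T = |F_mkt − F*| = |450.00 − 471.2390| = £21.24 per share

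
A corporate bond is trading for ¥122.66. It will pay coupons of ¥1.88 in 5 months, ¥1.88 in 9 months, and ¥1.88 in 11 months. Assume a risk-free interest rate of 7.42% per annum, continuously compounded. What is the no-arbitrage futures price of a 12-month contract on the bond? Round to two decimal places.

¥126.34

PV(coupons) I = 1.88·e^(−0.0742·5/12) + 1.88·e^(−0.0742·9/12) + 1.88·e^(−0.0742·11/12)
I = 1.8228 + 1.7782 + 1.7564 = 5.3574
F = (S − I)·e^(rT) = (122.66 − 5.3574) · e^(0.0742·12/12)
= 117.3026 · e^0.074200 = 117.3026 × 1.077022 = ¥126.34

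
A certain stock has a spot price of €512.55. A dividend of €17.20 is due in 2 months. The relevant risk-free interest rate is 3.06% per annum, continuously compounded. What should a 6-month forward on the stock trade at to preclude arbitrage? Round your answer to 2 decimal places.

€503.08

PV(dividends) I = 17.20·e^(−0.0306·2/12)
I = 17.1125
F = (S − I)·e^(rT) = (512.55 − 17.1125) · e^(0.0306·6/12)
= 495.4375 · e^0.015300 = 495.4375 × 1.015418 = €503.08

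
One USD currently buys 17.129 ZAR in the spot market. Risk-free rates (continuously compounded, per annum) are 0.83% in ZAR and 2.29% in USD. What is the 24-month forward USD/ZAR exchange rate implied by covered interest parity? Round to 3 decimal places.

F = S·e^((r_ZAR − r_USD)T) = 17.129 · e^((0.0083 − 0.0229) × 24/12)
= 17.129 · e^-0.029200 = 17.129 × 0.971222
F = 16.636 ZAR per USD

16.636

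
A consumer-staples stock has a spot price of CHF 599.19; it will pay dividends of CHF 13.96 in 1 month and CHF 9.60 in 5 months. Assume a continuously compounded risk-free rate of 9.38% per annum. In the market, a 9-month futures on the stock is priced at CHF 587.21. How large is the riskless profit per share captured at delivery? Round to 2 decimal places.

CHF 30.89 per share

PV(dividends) I = 13.96·e^(−0.0938·1/12) + 9.60·e^(−0.0938·5/12) = 23.0833
Fair futures F* = (S − I)·e^(rT) = (599.19 − 23.0833)·e^0.070350 = 576.1067 × 1.072884 = 618.0957
Market CHF 587.21 < fair 618.0957: forward underpriced → reverse cash-and-carry (short the stock, invest proceeds at r, pay the dividends, go long the forward).
Profit at T = |F_mkt − F*| = |587.21 − 618.0957| = CHF 30.89 per share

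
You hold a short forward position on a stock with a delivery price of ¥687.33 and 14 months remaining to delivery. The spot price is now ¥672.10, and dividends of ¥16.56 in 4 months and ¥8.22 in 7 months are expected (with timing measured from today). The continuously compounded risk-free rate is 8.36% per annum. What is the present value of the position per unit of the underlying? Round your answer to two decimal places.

PV(remaining dividends) I = 16.56·e^(−0.0836·4/12) + 8.22·e^(−0.0836·7/12) = 23.9337
Current forward F = (S − I)·e^(rT) = (672.10 − 23.9337)·e^(0.0836·14/12) = 648.1663 × 1.102448 = 714.5696
Value (long) = (F − K)·e^(−rT) = (714.5696 − 687.33) × 0.907072 = 24.7083
Short position value = −(long value) = -¥24.71

-¥24.71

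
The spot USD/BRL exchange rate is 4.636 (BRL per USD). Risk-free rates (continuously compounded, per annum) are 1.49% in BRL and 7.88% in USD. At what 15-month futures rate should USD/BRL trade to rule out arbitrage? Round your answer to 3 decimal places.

4.280

F = S·e^((r_BRL − r_USD)T) = 4.636 · e^((0.0149 − 0.0788) × 15/12)
= 4.636 · e^-0.079875 = 4.636 × 0.923232
F = 4.280 BRL per USD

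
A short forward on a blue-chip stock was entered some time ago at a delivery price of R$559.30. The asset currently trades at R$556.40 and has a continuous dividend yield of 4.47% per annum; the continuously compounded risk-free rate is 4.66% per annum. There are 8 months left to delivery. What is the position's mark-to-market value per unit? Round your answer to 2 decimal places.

R$2.13

Current fair forward for the remaining 8 months: F = S·e^((r − q)·T), (r − q) = 0.0466 − 0.0447 = 0.0019
F = 556.40 · e^(0.0019 × 8/12) = 556.40 × 1.001267 = 557.1050
Value of long forward = (F − K)·e^(−rT) = (557.1050 − 559.30) · e^(−0.0466·8/12)
= -2.1950 × 0.969411 = -2.13
Short position value = −(long value) = R$2.13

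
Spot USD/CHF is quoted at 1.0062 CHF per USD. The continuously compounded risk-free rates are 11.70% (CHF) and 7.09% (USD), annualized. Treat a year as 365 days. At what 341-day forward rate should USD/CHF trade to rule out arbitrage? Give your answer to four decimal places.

1.0505

F = S·e^((r_CHF − r_USD)T) = 1.0062 · e^((0.1170 − 0.0709) × 341/365)
= 1.0062 · e^0.043069 = 1.0062 × 1.044010
F = 1.0505 CHF per USD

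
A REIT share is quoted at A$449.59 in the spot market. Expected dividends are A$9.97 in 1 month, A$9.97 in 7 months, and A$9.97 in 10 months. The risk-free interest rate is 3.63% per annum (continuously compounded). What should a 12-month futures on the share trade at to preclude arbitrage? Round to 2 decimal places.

PV(dividends) I = 9.97·e^(−0.0363·1/12) + 9.97·e^(−0.0363·7/12) + 9.97·e^(−0.0363·10/12)
I = 9.9399 + 9.7611 + 9.6729 = 29.3739
F = (S − I)·e^(rT) = (449.59 − 29.3739) · e^(0.0363·12/12)
= 420.2161 · e^0.036300 = 420.2161 × 1.036967 = A$435.75

A$435.75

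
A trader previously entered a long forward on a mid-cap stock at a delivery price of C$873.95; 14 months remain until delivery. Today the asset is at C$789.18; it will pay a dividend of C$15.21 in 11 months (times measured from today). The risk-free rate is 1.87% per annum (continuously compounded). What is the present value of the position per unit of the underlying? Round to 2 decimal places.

PV(remaining dividends) I = 15.21·e^(−0.0187·11/12) = 14.9515
Current forward F = (S − I)·e^(rT) = (789.18 − 14.9515)·e^(0.0187·14/12) = 774.2285 × 1.022056 = 791.3049
Value (long) = (F − K)·e^(−rT) = (791.3049 − 873.95) × 0.978420 = -80.8616
Value = -C$80.86

-C$80.86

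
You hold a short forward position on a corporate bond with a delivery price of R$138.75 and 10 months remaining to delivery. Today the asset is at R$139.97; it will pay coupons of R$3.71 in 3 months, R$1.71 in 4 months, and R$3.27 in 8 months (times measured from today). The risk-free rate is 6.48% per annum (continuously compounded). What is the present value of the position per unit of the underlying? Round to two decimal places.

PV(remaining coupons) I = 3.71·e^(−0.0648·3/12) + 1.71·e^(−0.0648·4/12) + 3.27·e^(−0.0648·8/12) = 8.4556
Current forward F = (S − I)·e^(rT) = (139.97 − 8.4556)·e^(0.0648·10/12) = 131.5144 × 1.055485 = 138.8115
Value (long) = (F − K)·e^(−rT) = (138.8115 − 138.75) × 0.947432 = 0.0583
Short position value = −(long value) = -R$0.06

-R$0.06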